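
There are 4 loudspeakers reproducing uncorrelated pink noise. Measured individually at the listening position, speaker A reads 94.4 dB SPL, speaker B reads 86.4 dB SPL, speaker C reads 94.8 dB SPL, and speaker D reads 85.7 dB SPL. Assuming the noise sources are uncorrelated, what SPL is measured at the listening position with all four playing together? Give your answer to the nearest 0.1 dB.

Uncorrelated sources add in intensity (power), not in dB.
L_total = 10·log₁₀(10^(94.4/10) + 10^(86.4/10) + 10^(94.8/10) + 10^(85.7/10)) = 10·log₁₀(6582000000) = 98.2 dB SPL.

98.2 dB SPL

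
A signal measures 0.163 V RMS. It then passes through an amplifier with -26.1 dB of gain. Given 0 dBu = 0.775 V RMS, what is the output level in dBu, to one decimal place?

-39.6 dBu

Input level: 20·log₁₀(0.163/0.775) = -13.54 dBu.
Output: -13.54 − 26.1 = -39.6 dBu.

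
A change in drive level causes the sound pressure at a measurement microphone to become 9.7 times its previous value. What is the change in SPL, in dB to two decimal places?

SPL change from a pressure ratio uses the 20·log₁₀ form:
20·log₁₀(9.7) = 19.74 dB.

19.74 dB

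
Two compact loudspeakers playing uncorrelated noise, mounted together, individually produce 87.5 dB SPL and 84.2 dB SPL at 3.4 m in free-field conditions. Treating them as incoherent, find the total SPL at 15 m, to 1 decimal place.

76.3 dB SPL

Combined at 3.4 m: 10·log₁₀(10^(87.5/10)+10^(84.2/10)) = 89.17 dB SPL.
Then apply −20·log₁₀(15/3.4) = -12.89 dB → 76.3 dB SPL.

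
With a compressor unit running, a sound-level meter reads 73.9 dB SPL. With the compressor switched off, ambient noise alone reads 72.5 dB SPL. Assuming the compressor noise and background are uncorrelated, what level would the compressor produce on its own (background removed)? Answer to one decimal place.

Subtract intensities: L_src = 10·log₁₀(10^(L_total/10) − 10^(L_bg/10)).
L_src = 10·log₁₀(10^(73.9/10) − 10^(72.5/10)) = 10·log₁₀(6764000) = 68.3 dB SPL.

68.3 dB SPL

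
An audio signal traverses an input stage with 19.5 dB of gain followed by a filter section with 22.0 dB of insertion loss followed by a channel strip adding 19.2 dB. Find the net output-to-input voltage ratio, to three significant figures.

Net gain = 19.5 + (−22.0) + 19.2 = 16.7 dB.
Voltage ratio = 10^(16.7/20) = 6.84.

6.84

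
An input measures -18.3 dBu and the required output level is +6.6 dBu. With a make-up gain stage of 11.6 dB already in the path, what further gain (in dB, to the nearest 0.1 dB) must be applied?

The required make-up gain is the shortfall in the dB sum.
G = +6.6 − (-18.3) − 11.6 = 13.3 dB.

13.3 dB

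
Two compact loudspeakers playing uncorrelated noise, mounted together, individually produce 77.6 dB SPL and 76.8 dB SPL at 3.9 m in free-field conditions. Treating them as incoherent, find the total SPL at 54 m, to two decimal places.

57.40 dB SPL

Combined at 3.9 m: 10·log₁₀(10^(77.6/10)+10^(76.8/10)) = 80.229 dB SPL.
Then apply −20·log₁₀(54/3.9) = -22.827 dB → 57.40 dB SPL.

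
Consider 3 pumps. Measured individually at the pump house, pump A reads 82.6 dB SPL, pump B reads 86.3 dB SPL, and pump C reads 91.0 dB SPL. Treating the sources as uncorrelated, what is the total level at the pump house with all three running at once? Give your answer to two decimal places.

Add the sources as powers (linear), then convert back to dB:
L_total = 10·log₁₀(10^(82.6/10) + 10^(86.3/10) + 10^(91.0/10)) = 10·log₁₀(1867000000) = 92.71 dB SPL.

92.71 dB SPL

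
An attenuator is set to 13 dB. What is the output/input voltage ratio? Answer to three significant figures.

Voltage ratio = 10^(dB/20).
10^(-13/20) = 10^(-0.6500) = 0.224.

0.224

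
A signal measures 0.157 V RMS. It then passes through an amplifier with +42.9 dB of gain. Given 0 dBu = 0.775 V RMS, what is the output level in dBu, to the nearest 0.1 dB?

+29.0 dBu

Input level: 20·log₁₀(0.157/0.775) = -13.87 dBu.
Output: -13.87 + 42.9 = +29.0 dBu.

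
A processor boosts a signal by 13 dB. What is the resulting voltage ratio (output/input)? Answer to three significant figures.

Voltage ratio = 10^(dB/20).
10^(13/20) = 10^(0.6500) = 4.47.

4.47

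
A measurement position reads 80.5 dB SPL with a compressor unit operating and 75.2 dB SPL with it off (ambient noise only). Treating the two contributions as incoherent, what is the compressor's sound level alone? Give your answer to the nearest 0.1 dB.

79.0 dB SPL

Background correction is a power subtraction:
L_src = 10·log₁₀(10^(80.5/10) − 10^(75.2/10)) = 10·log₁₀(79090000) = 79.0 dB SPL.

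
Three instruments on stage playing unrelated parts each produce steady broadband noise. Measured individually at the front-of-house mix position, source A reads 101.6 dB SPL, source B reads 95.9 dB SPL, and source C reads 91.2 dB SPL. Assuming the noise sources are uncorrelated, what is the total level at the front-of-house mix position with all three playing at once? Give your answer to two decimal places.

Incoherent sources sum as intensities:
L_total = 10·log₁₀(10^(101.6/10) + 10^(95.9/10) + 10^(91.2/10)) = 10·log₁₀(19663000000) = 102.94 dB SPL.

102.94 dB SPL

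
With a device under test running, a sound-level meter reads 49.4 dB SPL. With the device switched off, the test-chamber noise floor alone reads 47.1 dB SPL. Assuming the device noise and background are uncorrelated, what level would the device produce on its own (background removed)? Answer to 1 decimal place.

45.5 dB SPL

Remove the background by subtracting linear intensities:
L_src = 10·log₁₀(10^(49.4/10) − 10^(47.1/10)) = 10·log₁₀(35810) = 45.5 dB SPL.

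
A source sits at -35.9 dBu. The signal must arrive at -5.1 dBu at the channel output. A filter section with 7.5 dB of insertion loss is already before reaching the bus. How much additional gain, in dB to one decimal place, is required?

The required make-up gain is the shortfall in the dB sum.
G = -5.1 − (-35.9) + 7.5 = 38.3 dB.

38.3 dB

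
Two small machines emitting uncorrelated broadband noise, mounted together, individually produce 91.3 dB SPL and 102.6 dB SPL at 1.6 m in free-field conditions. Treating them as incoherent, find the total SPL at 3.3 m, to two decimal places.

Combined at 1.6 m: 10·log₁₀(10^(91.3/10)+10^(102.6/10)) = 102.911 dB SPL.
Then apply −20·log₁₀(3.3/1.6) = -6.288 dB → 96.62 dB SPL.

96.62 dB SPL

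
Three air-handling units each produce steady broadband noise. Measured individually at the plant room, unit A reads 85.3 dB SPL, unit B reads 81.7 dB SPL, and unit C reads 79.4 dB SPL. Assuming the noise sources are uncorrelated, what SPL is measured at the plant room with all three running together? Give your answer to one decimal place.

Uncorrelated sources add in intensity (power), not in dB.
L_total = 10·log₁₀(10^(85.3/10) + 10^(81.7/10) + 10^(79.4/10)) = 10·log₁₀(573900000) = 87.6 dB SPL.

87.6 dB SPL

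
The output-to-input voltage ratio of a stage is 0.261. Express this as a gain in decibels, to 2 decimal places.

-11.67 dB

Voltage is an amplitude quantity, so gain = 20·log₁₀(V_out/V_in).
20·log₁₀(0.261) = -11.67 dB.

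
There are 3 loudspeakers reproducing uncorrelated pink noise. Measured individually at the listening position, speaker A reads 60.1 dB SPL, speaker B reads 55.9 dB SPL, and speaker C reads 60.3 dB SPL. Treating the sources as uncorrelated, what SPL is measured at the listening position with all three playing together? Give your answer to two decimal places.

Uncorrelated sources add in intensity (power), not in dB.
L_total = 10·log₁₀(10^(60.1/10) + 10^(55.9/10) + 10^(60.3/10)) = 10·log₁₀(2484000) = 63.95 dB SPL.

63.95 dB SPL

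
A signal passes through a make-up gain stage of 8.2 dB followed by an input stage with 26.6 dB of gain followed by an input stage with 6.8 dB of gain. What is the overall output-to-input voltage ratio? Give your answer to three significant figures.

120

Net gain = 8.2 + 26.6 + 6.8 = 41.6 dB.
Voltage ratio = 10^(41.6/20) = 120.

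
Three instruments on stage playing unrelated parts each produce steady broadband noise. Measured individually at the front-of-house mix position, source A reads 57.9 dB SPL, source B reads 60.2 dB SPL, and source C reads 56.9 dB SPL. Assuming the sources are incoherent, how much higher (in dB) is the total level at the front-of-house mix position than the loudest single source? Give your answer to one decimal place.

3.1 dB

Uncorrelated sources add in intensity (power), not in dB.
L_total = 10·log₁₀(10^(57.9/10) + 10^(60.2/10) + 10^(56.9/10)) = 63.33 dB SPL.
Excess over the loudest (60.2 dB): 63.33 − 60.2 = 3.1 dB.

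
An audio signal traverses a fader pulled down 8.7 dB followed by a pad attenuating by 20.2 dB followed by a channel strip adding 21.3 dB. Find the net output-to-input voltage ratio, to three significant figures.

Net gain = (−8.7) + (−20.2) + 21.3 = -7.6 dB.
Voltage ratio = 10^(-7.6/20) = 0.417.

0.417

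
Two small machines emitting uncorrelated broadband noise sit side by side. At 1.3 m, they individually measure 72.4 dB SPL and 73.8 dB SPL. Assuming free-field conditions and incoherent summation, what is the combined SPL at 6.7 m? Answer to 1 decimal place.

Combined at 1.3 m: 10·log₁₀(10^(72.4/10)+10^(73.8/10)) = 76.17 dB SPL.
Then apply −20·log₁₀(6.7/1.3) = -14.24 dB → 61.9 dB SPL.

61.9 dB SPL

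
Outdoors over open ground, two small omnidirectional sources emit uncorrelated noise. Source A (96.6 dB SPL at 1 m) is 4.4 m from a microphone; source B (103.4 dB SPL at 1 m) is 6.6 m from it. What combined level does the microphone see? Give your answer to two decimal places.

At the listener: L_A = 96.6 − 20·log₁₀(4.4) = 83.731 dB; L_B = 103.4 − 20·log₁₀(6.6) = 87.009 dB.
Combined: 10·log₁₀(10^(83.731/10)+10^(87.009/10)) = 88.68 dB SPL.

88.68 dB SPL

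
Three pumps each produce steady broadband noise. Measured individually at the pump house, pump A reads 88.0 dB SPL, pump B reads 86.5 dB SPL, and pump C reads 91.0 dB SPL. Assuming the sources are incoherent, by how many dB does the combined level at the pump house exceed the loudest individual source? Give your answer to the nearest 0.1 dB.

Incoherent sources sum as intensities:
L_total = 10·log₁₀(10^(88.0/10) + 10^(86.5/10) + 10^(91.0/10)) = 93.69 dB SPL.
Excess over the loudest (91.0 dB): 93.69 − 91.0 = 2.7 dB.

2.7 dB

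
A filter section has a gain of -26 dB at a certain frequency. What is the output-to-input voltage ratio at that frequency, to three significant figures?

Voltage ratio = 10^(dB/20).
10^(-26/20) = 10^(-1.300) = 0.0501.

0.0501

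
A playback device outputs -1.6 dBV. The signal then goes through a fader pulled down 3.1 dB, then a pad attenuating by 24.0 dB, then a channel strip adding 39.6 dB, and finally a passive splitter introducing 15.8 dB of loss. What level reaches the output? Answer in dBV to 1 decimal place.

-4.9 dBV

Gain stages sum in dB:
-1.6 − 3.1 − 24.0 + 39.6 − 15.8 = -4.9 dBV.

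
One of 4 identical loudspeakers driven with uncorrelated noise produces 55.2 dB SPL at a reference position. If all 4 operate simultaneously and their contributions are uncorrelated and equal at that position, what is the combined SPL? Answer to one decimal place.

61.2 dB SPL

4 equal incoherent sources raise the level by 10·log₁₀(4) = 6.02 dB.
L_total = 55.2 + 6.02 = 61.2 dB SPL.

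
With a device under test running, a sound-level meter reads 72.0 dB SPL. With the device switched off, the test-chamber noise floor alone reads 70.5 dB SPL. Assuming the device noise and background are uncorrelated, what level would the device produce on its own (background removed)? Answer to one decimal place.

Background correction is a power subtraction:
L_src = 10·log₁₀(10^(72.0/10) − 10^(70.5/10)) = 10·log₁₀(4629000) = 66.7 dB SPL.

66.7 dB SPL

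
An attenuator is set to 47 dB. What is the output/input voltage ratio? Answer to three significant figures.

0.00447

Voltage ratio = 10^(dB/20).
10^(-47/20) = 10^(-2.350) = 0.00447.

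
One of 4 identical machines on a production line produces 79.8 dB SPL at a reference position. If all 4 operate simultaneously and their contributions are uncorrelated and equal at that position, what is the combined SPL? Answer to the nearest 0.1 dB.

4 equal incoherent sources raise the level by 10·log₁₀(4) = 6.02 dB.
L_total = 79.8 + 6.02 = 85.8 dB SPL.

85.8 dB SPL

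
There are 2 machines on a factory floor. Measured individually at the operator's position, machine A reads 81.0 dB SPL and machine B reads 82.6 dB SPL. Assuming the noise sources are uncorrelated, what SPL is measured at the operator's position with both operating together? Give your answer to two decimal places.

Uncorrelated sources add in intensity (power), not in dB.
L_total = 10·log₁₀(10^(81.0/10) + 10^(82.6/10)) = 10·log₁₀(307900000) = 84.88 dB SPL.

84.88 dB SPL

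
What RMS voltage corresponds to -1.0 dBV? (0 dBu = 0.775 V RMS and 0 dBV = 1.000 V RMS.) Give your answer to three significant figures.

V = 1.000 V × 10^(-1.0/20).
= 1.000 × 0.8913 = 0.891 V.

0.891 V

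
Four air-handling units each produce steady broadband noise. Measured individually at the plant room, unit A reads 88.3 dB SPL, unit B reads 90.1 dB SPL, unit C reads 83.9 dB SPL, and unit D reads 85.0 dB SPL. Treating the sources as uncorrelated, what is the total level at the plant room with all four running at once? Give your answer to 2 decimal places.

93.54 dB SPL

Add the sources as powers (linear), then convert back to dB:
L_total = 10·log₁₀(10^(88.3/10) + 10^(90.1/10) + 10^(83.9/10) + 10^(85.0/10)) = 10·log₁₀(2261000000) = 93.54 dB SPL.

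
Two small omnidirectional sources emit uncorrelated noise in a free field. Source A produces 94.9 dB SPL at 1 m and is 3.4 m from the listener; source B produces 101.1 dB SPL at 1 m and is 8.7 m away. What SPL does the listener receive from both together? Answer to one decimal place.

At the listener: L_A = 94.9 − 20·log₁₀(3.4) = 84.27 dB; L_B = 101.1 − 20·log₁₀(8.7) = 82.31 dB.
Combined: 10·log₁₀(10^(84.27/10)+10^(82.31/10)) = 86.4 dB SPL.

86.4 dB SPL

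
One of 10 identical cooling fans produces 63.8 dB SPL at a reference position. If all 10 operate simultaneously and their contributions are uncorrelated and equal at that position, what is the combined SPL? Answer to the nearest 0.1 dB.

10 equal incoherent sources raise the level by 10·log₁₀(10) = 10.00 dB.
L_total = 63.8 + 10.00 = 73.8 dB SPL.

73.8 dB SPL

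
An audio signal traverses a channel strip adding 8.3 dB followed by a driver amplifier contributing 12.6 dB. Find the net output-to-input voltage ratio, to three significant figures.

Net gain = 8.3 + 12.6 = 20.9 dB.
Voltage ratio = 10^(20.9/20) = 11.1.

11.1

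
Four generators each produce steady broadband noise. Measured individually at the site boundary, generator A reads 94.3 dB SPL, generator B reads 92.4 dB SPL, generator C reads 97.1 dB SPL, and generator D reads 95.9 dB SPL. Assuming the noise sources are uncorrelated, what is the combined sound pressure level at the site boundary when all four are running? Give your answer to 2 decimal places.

Incoherent sources sum as intensities:
L_total = 10·log₁₀(10^(94.3/10) + 10^(92.4/10) + 10^(97.1/10) + 10^(95.9/10)) = 10·log₁₀(13448000000) = 101.29 dB SPL.

101.29 dB SPL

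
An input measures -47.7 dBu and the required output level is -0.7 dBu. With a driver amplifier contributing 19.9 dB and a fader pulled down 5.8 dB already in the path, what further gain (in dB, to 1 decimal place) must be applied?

The required make-up gain is the shortfall in the dB sum.
G = -0.7 − (-47.7) − 19.9 + 5.8 = 32.9 dB.

32.9 dB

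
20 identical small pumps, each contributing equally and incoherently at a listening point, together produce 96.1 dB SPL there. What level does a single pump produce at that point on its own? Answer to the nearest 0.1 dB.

83.1 dB SPL

20 equal incoherent sources add 10·log₁₀(20) = 13.01 dB over one source.
L_one = 96.1 − 13.01 = 83.1 dB SPL.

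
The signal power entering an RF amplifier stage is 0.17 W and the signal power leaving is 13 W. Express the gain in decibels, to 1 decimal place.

18.8 dB

Power is a power quantity, so gain = 10·log₁₀(P_out/P_in).
10·log₁₀(13/0.17) = 10·log₁₀(76.47) = 18.8 dB.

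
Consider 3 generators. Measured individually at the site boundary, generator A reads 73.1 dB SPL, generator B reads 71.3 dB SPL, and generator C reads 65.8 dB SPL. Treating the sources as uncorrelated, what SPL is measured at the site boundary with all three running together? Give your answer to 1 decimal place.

75.8 dB SPL

Uncorrelated sources add in intensity (power), not in dB.
L_total = 10·log₁₀(10^(73.1/10) + 10^(71.3/10) + 10^(65.8/10)) = 10·log₁₀(37710000) = 75.8 dB SPL.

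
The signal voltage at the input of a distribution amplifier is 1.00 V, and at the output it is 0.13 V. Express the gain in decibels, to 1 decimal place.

-17.7 dB

Voltage ratio → dB uses the 20·log₁₀ form:
20·log₁₀(0.13/1.00) = 20·log₁₀(0.1300) = -17.7 dB.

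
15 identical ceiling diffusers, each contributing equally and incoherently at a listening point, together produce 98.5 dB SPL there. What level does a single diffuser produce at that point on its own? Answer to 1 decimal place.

15 equal incoherent sources add 10·log₁₀(15) = 11.76 dB over one source.
L_one = 98.5 − 11.76 = 86.7 dB SPL.

86.7 dB SPL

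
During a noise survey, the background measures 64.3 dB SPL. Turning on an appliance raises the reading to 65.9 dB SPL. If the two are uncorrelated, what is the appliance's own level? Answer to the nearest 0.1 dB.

Background correction is a power subtraction:
L_src = 10·log₁₀(10^(65.9/10) − 10^(64.3/10)) = 10·log₁₀(1199000) = 60.8 dB SPL.

60.8 dB SPL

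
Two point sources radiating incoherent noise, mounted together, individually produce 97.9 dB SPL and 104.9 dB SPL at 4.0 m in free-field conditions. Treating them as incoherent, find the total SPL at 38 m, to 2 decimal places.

Combined at 4.0 m: 10·log₁₀(10^(97.9/10)+10^(104.9/10)) = 105.690 dB SPL.
Then apply −20·log₁₀(38/4.0) = -19.554 dB → 86.14 dB SPL.

86.14 dB SPL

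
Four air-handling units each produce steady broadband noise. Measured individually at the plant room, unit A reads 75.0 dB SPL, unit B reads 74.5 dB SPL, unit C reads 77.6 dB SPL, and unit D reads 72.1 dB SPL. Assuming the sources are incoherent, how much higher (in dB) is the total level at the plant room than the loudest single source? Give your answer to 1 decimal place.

Add the sources as powers (linear), then convert back to dB:
L_total = 10·log₁₀(10^(75.0/10) + 10^(74.5/10) + 10^(77.6/10) + 10^(72.1/10)) = 81.26 dB SPL.
Excess over the loudest (77.6 dB): 81.26 − 77.6 = 3.7 dB.

3.7 dB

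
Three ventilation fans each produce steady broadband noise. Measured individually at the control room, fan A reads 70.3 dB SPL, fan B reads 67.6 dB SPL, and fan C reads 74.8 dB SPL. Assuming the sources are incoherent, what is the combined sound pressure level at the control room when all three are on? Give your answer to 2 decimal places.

Uncorrelated sources add in intensity (power), not in dB.
L_total = 10·log₁₀(10^(70.3/10) + 10^(67.6/10) + 10^(74.8/10)) = 10·log₁₀(46670000) = 76.69 dB SPL.

76.69 dB SPL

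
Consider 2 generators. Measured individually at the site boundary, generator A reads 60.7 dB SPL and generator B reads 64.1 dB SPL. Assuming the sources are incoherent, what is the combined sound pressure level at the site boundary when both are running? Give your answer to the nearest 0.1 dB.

65.7 dB SPL

Add the sources as powers (linear), then convert back to dB:
L_total = 10·log₁₀(10^(60.7/10) + 10^(64.1/10)) = 10·log₁₀(3745000) = 65.7 dB SPL.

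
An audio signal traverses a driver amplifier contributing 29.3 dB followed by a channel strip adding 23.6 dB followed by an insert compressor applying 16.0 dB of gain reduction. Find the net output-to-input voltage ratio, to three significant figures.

Net gain = 29.3 + 23.6 + (−16.0) = 36.9 dB.
Voltage ratio = 10^(36.9/20) = 70.0.

70.0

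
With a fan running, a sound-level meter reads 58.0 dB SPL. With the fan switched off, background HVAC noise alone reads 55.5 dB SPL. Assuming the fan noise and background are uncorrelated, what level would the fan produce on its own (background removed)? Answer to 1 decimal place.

Remove the background by subtracting linear intensities:
L_src = 10·log₁₀(10^(58.0/10) − 10^(55.5/10)) = 10·log₁₀(276100) = 54.4 dB SPL.

54.4 dB SPL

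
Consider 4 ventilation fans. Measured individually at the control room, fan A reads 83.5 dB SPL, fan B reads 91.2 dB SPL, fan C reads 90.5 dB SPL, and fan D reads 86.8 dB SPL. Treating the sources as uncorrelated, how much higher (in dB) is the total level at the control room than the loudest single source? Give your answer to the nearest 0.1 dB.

Incoherent sources sum as intensities:
L_total = 10·log₁₀(10^(83.5/10) + 10^(91.2/10) + 10^(90.5/10) + 10^(86.8/10)) = 94.97 dB SPL.
Excess over the loudest (91.2 dB): 94.97 − 91.2 = 3.8 dB.

3.8 dB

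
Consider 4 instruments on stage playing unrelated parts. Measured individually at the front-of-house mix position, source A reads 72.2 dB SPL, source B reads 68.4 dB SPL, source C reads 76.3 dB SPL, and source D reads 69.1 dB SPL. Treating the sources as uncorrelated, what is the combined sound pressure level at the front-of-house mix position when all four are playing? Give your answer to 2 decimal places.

Uncorrelated sources add in intensity (power), not in dB.
L_total = 10·log₁₀(10^(72.2/10) + 10^(68.4/10) + 10^(76.3/10) + 10^(69.1/10)) = 10·log₁₀(74300000) = 78.71 dB SPL.

78.71 dB SPL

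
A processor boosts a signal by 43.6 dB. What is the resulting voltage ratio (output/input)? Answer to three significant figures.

Voltage ratio = 10^(dB/20).
10^(43.6/20) = 10^(2.180) = 151.

151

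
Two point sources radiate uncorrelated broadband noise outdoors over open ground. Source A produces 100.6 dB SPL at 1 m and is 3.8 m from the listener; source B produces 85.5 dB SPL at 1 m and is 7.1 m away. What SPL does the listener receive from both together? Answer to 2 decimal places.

At the listener: L_A = 100.6 − 20·log₁₀(3.8) = 89.004 dB; L_B = 85.5 − 20·log₁₀(7.1) = 68.475 dB.
Combined: 10·log₁₀(10^(89.004/10)+10^(68.475/10)) = 89.04 dB SPL.

89.04 dB SPL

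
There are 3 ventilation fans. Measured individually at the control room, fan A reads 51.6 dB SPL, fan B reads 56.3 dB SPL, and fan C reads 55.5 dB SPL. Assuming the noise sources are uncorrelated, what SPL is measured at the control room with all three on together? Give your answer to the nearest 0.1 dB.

Uncorrelated sources add in intensity (power), not in dB.
L_total = 10·log₁₀(10^(51.6/10) + 10^(56.3/10) + 10^(55.5/10)) = 10·log₁₀(925900) = 59.7 dB SPL.

59.7 dB SPL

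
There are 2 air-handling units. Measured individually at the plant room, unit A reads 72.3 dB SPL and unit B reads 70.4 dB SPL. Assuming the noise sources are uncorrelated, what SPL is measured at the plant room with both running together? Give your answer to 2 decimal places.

74.46 dB SPL

Uncorrelated sources add in intensity (power), not in dB.
L_total = 10·log₁₀(10^(72.3/10) + 10^(70.4/10)) = 10·log₁₀(27950000) = 74.46 dB SPL.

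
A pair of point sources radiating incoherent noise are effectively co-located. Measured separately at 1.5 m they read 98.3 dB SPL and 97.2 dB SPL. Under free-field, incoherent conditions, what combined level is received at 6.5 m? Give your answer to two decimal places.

88.06 dB SPL

Combined at 1.5 m: 10·log₁₀(10^(98.3/10)+10^(97.2/10)) = 100.795 dB SPL.
Then apply −20·log₁₀(6.5/1.5) = -12.736 dB → 88.06 dB SPL.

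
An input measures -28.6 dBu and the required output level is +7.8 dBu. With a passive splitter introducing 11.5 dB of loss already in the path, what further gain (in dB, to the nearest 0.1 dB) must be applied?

47.9 dB

The required make-up gain is the shortfall in the dB sum.
G = +7.8 − (-28.6) + 11.5 = 47.9 dB.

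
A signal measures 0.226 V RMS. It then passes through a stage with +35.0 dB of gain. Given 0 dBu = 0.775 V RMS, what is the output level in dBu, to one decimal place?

Input level: 20·log₁₀(0.226/0.775) = -10.70 dBu.
Output: -10.70 + 35.0 = +24.3 dBu.

+24.3 dBu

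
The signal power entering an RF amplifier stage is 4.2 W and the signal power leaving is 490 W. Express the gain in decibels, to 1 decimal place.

20.7 dB

Power is a power quantity, so gain = 10·log₁₀(P_out/P_in).
10·log₁₀(490/4.2) = 10·log₁₀(116.7) = 20.7 dB.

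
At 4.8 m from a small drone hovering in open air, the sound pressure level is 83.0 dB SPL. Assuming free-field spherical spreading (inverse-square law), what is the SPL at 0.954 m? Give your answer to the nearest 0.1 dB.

97.0 dB SPL

For a point source in a free field, ΔL = −20·log₁₀(d₂/d₁).
ΔL = −20·log₁₀(0.954/4.8) = 14.03 dB, so L₂ = 83.0 + (14.03) = 97.0 dB SPL.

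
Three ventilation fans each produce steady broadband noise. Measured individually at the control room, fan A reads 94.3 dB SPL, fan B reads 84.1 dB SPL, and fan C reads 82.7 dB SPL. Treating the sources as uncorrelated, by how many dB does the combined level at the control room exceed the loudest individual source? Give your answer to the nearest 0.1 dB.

Uncorrelated sources add in intensity (power), not in dB.
L_total = 10·log₁₀(10^(94.3/10) + 10^(84.1/10) + 10^(82.7/10)) = 94.96 dB SPL.
Excess over the loudest (94.3 dB): 94.96 − 94.3 = 0.7 dB.

0.7 dB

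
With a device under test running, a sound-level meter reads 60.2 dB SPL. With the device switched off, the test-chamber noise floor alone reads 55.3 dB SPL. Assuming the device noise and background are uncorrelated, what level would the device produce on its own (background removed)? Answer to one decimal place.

58.5 dB SPL

Background correction is a power subtraction:
L_src = 10·log₁₀(10^(60.2/10) − 10^(55.3/10)) = 10·log₁₀(708300) = 58.5 dB SPL.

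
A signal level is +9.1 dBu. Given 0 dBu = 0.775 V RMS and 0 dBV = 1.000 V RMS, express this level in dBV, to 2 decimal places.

+6.89 dBV

The offset between the scales is 20·log₁₀(0.775/1.000) = −2.214 dB.
So dBV = +9.1 − 2.214 = +6.89 dBV.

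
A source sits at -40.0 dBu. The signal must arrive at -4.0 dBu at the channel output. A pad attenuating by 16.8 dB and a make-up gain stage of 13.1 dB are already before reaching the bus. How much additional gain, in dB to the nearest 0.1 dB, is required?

The required make-up gain is the shortfall in the dB sum.
G = -4.0 − (-40.0) + 16.8 − 13.1 = 39.7 dB.

39.7 dB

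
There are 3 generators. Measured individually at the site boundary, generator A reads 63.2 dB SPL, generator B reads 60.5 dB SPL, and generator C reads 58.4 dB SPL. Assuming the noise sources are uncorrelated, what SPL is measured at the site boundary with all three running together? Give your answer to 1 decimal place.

65.9 dB SPL

Add the sources as powers (linear), then convert back to dB:
L_total = 10·log₁₀(10^(63.2/10) + 10^(60.5/10) + 10^(58.4/10)) = 10·log₁₀(3903000) = 65.9 dB SPL.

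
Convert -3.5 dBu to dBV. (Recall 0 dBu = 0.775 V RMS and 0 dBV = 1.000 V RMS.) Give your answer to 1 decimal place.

-5.7 dBV

The offset between the scales is 20·log₁₀(0.775/1.000) = −2.214 dB.
So dBV = -3.5 − 2.214 = -5.7 dBV.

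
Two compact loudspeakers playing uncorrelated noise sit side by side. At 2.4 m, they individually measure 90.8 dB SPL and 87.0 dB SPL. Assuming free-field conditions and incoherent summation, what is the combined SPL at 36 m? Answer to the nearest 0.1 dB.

Combined at 2.4 m: 10·log₁₀(10^(90.8/10)+10^(87.0/10)) = 92.31 dB SPL.
Then apply −20·log₁₀(36/2.4) = -23.52 dB → 68.8 dB SPL.

68.8 dB SPL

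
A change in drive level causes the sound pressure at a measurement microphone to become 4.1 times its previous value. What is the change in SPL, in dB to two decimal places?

12.26 dB

Sound pressure is an amplitude quantity: ΔL = 20·log₁₀(p₂/p₁).
20·log₁₀(4.1) = 12.26 dB.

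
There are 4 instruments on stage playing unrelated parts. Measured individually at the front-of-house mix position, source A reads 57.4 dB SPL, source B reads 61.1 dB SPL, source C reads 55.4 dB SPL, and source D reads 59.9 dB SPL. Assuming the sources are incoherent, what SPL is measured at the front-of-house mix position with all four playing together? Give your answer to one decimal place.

Uncorrelated sources add in intensity (power), not in dB.
L_total = 10·log₁₀(10^(57.4/10) + 10^(61.1/10) + 10^(55.4/10) + 10^(59.9/10)) = 10·log₁₀(3162000) = 65.0 dB SPL.

65.0 dB SPL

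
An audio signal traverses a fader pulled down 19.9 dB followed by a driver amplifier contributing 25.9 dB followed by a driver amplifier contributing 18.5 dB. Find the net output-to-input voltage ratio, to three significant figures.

Net gain = (−19.9) + 25.9 + 18.5 = 24.5 dB.
Voltage ratio = 10^(24.5/20) = 16.8.

16.8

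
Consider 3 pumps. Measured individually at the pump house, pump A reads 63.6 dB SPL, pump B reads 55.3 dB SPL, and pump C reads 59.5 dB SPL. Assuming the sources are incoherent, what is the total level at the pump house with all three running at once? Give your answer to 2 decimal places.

65.47 dB SPL

Add the sources as powers (linear), then convert back to dB:
L_total = 10·log₁₀(10^(63.6/10) + 10^(55.3/10) + 10^(59.5/10)) = 10·log₁₀(3521000) = 65.47 dB SPL.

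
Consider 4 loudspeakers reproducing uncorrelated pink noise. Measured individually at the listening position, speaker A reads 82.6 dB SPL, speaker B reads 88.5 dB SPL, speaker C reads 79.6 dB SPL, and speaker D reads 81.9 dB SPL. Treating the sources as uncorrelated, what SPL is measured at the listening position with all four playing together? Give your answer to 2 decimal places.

90.55 dB SPL

Add the sources as powers (linear), then convert back to dB:
L_total = 10·log₁₀(10^(82.6/10) + 10^(88.5/10) + 10^(79.6/10) + 10^(81.9/10)) = 10·log₁₀(1136000000) = 90.55 dB SPL.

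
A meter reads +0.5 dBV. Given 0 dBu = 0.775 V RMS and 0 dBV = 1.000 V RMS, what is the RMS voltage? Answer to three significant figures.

V = 1.000 V × 10^(+0.5/20).
= 1.000 × 1.059 = 1.06 V.

1.06 V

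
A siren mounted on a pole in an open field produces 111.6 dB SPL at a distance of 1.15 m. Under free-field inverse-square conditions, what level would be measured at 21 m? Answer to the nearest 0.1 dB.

For a point source in a free field, ΔL = −20·log₁₀(d₂/d₁).
ΔL = −20·log₁₀(21/1.15) = -25.23 dB, so L₂ = 111.6 + (-25.23) = 86.4 dB SPL.

86.4 dB SPL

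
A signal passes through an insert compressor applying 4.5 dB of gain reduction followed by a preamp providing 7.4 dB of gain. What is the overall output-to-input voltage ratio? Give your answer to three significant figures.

1.40

Net gain = (−4.5) + 7.4 = 2.9 dB.
Voltage ratio = 10^(2.9/20) = 1.40.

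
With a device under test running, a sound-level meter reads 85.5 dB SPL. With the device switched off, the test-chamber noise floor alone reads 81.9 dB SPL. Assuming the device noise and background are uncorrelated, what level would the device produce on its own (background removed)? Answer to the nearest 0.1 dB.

Background correction is a power subtraction:
L_src = 10·log₁₀(10^(85.5/10) − 10^(81.9/10)) = 10·log₁₀(199900000) = 83.0 dB SPL.

83.0 dB SPL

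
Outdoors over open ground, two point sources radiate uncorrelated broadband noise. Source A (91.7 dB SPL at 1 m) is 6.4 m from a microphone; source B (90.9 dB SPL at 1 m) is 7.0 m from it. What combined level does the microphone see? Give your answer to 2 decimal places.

77.87 dB SPL

At the listener: L_A = 91.7 − 20·log₁₀(6.4) = 75.576 dB; L_B = 90.9 − 20·log₁₀(7.0) = 73.998 dB.
Combined: 10·log₁₀(10^(75.576/10)+10^(73.998/10)) = 77.87 dB SPL.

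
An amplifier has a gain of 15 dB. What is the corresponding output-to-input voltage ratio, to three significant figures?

5.62

Voltage ratio = 10^(dB/20).
10^(15/20) = 10^(0.7500) = 5.62.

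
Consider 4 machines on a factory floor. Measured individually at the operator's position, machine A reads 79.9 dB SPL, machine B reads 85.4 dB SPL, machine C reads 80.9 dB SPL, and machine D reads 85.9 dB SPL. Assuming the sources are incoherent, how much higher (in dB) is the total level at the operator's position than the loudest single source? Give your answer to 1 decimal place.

3.9 dB

Add the sources as powers (linear), then convert back to dB:
L_total = 10·log₁₀(10^(79.9/10) + 10^(85.4/10) + 10^(80.9/10) + 10^(85.9/10)) = 89.81 dB SPL.
Excess over the loudest (85.9 dB): 89.81 − 85.9 = 3.9 dB.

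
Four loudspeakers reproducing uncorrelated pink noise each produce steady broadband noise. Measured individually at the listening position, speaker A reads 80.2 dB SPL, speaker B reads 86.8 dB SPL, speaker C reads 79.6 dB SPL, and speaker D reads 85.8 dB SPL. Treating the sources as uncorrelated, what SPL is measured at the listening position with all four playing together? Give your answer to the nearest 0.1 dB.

Add the sources as powers (linear), then convert back to dB:
L_total = 10·log₁₀(10^(80.2/10) + 10^(86.8/10) + 10^(79.6/10) + 10^(85.8/10)) = 10·log₁₀(1055000000) = 90.2 dB SPL.

90.2 dB SPL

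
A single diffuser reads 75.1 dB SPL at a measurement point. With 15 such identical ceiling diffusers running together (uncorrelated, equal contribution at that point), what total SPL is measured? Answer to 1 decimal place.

86.9 dB SPL

15 equal incoherent sources raise the level by 10·log₁₀(15) = 11.76 dB.
L_total = 75.1 + 11.76 = 86.9 dB SPL.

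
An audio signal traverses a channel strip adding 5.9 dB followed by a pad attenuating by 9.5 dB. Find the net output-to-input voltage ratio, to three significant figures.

0.661

Net gain = 5.9 + (−9.5) = -3.6 dB.
Voltage ratio = 10^(-3.6/20) = 0.661.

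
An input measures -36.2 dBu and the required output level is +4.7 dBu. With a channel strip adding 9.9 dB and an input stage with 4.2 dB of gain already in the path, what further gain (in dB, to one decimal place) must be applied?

26.8 dB

The required make-up gain is the shortfall in the dB sum.
G = +4.7 − (-36.2) − 9.9 − 4.2 = 26.8 dB.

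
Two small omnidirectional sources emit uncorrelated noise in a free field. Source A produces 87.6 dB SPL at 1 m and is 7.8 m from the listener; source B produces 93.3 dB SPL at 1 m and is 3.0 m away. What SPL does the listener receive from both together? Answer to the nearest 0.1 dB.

At the listener: L_A = 87.6 − 20·log₁₀(7.8) = 69.76 dB; L_B = 93.3 − 20·log₁₀(3.0) = 83.76 dB.
Combined: 10·log₁₀(10^(69.76/10)+10^(83.76/10)) = 83.9 dB SPL.

83.9 dB SPL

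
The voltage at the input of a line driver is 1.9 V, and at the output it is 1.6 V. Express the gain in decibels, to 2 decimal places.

Voltage ratio → dB uses the 20·log₁₀ form:
20·log₁₀(1.6/1.9) = 20·log₁₀(0.8421) = -1.49 dB.

-1.49 dB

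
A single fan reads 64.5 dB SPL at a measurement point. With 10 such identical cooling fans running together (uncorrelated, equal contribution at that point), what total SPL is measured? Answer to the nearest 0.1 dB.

10 equal incoherent sources raise the level by 10·log₁₀(10) = 10.00 dB.
L_total = 64.5 + 10.00 = 74.5 dB SPL.

74.5 dB SPL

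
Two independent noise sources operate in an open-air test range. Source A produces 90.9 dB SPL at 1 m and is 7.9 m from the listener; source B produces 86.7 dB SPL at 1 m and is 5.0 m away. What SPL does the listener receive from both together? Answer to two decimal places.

At the listener: L_A = 90.9 − 20·log₁₀(7.9) = 72.947 dB; L_B = 86.7 − 20·log₁₀(5.0) = 72.721 dB.
Combined: 10·log₁₀(10^(72.947/10)+10^(72.721/10)) = 75.85 dB SPL.

75.85 dB SPL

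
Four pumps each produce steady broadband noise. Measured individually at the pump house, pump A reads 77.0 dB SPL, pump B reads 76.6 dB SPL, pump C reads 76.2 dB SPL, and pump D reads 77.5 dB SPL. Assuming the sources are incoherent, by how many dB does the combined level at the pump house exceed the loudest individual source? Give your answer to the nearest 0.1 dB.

Add the sources as powers (linear), then convert back to dB:
L_total = 10·log₁₀(10^(77.0/10) + 10^(76.6/10) + 10^(76.2/10) + 10^(77.5/10)) = 82.87 dB SPL.
Excess over the loudest (77.5 dB): 82.87 − 77.5 = 5.4 dB.

5.4 dB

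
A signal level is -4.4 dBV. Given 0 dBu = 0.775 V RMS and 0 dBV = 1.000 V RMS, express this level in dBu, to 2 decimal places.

The offset between the scales is 20·log₁₀(0.775/1.000) = −2.214 dB.
So dBu = -4.4 + 2.214 = -2.19 dBu.

-2.19 dBu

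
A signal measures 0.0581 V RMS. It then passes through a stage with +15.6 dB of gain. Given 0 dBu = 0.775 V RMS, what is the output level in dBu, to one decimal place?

-6.9 dBu

Input level: 20·log₁₀(0.0581/0.775) = -22.50 dBu.
Output: -22.50 + 15.6 = -6.9 dBu.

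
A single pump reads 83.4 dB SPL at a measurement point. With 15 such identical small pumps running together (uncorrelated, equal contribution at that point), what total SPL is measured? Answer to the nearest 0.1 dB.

15 equal incoherent sources raise the level by 10·log₁₀(15) = 11.76 dB.
L_total = 83.4 + 11.76 = 95.2 dB SPL.

95.2 dB SPL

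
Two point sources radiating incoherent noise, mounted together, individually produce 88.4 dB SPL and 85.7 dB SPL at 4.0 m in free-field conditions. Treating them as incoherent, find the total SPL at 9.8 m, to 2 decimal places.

Combined at 4.0 m: 10·log₁₀(10^(88.4/10)+10^(85.7/10)) = 90.267 dB SPL.
Then apply −20·log₁₀(9.8/4.0) = -7.783 dB → 82.48 dB SPL.

82.48 dB SPL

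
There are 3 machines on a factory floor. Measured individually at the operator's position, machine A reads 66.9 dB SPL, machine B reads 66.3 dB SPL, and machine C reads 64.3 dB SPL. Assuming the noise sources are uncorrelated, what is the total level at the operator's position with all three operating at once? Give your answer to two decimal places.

Incoherent sources sum as intensities:
L_total = 10·log₁₀(10^(66.9/10) + 10^(66.3/10) + 10^(64.3/10)) = 10·log₁₀(11860000) = 70.74 dB SPL.

70.74 dB SPL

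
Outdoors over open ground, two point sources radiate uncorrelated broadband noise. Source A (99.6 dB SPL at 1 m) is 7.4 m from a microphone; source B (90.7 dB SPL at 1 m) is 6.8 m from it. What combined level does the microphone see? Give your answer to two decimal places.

82.83 dB SPL

At the listener: L_A = 99.6 − 20·log₁₀(7.4) = 82.215 dB; L_B = 90.7 − 20·log₁₀(6.8) = 74.050 dB.
Combined: 10·log₁₀(10^(82.215/10)+10^(74.050/10)) = 82.83 dB SPL.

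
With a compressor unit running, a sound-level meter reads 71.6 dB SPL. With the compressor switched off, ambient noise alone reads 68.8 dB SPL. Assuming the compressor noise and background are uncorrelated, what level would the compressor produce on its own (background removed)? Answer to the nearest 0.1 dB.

Remove the background by subtracting linear intensities:
L_src = 10·log₁₀(10^(71.6/10) − 10^(68.8/10)) = 10·log₁₀(6869000) = 68.4 dB SPL.

68.4 dB SPL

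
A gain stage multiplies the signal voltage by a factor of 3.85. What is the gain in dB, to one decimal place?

For a voltage ratio, dB = 20·log₁₀(V₂/V₁).
20·log₁₀(3.85) = 11.7 dB.

11.7 dB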